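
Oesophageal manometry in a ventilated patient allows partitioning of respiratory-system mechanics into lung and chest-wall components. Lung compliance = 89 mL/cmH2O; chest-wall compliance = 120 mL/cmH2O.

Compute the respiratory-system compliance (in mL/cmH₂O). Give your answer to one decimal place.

51.1

Lung and chest wall are elastances in series: 1/Crs = 1/CL + 1/Ccw.
1/Crs = 1/89 + 1/120 = 0.01957.
Crs = 51.099 mL/cmH2O.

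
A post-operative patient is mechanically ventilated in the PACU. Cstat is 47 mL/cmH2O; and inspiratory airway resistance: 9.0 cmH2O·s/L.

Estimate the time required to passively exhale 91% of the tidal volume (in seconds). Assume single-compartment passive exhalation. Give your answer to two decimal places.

1.02

τ = R × C = 9.0 × 47 mL/cmH2O = 9.0 × 0.047 L/cmH2O = 0.423 s.
Exhaled fraction f = 1 − e^(−t/τ) → t = −τ·ln(1 − f) = −0.423·ln(0.09) = 1.019 s.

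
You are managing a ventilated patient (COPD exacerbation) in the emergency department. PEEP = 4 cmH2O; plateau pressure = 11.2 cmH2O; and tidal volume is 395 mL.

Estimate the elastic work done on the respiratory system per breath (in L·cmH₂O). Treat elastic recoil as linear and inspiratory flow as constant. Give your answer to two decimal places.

Elastic work ≈ ½ × (Pplat − PEEP) × Vt = 0.5 × (11.2 − 4) × 0.395 L = 0.5 × 7.2 × 0.395 = 1.422 L·cmH2O.

1.42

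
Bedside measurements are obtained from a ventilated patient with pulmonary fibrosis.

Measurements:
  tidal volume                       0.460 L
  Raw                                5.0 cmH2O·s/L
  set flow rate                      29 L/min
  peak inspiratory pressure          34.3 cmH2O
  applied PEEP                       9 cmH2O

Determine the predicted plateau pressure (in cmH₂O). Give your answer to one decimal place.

31.9

Flow: 29 L/min ÷ 60 = 0.4833 L/s.
Pplat = PIP − Raw × flow = 34.3 − 5.0 × 0.4833 = 34.3 − 2.417 = 31.883 cmH2O.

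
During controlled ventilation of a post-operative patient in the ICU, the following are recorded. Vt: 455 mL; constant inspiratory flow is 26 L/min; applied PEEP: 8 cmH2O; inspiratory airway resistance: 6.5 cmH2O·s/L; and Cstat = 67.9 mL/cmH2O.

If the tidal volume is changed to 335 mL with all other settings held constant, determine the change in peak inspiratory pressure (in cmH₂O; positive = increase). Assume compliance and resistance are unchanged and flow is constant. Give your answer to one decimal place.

PIP = Vt/C + R·V̇ + PEEP (constant-flow equation of motion).
Only the elastic term changes: ΔPIP = ΔVt / C = (335 − 455) / 67.9 = -1.767 cmH2O.

-1.8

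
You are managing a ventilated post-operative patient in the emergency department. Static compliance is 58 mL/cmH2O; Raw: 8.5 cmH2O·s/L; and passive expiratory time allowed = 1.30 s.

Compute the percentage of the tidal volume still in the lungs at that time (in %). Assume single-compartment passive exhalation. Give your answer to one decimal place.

7.2

τ = R × C = 8.5 × 58 mL/cmH2O = 8.5 × 0.058 L/cmH2O = 0.493 s.
Passive exhalation: V(t)/V₀ = e^(−t/τ) = e^(−1.30/0.493) = 0.07158.
Fraction remaining = 0.07158 → 7.158%.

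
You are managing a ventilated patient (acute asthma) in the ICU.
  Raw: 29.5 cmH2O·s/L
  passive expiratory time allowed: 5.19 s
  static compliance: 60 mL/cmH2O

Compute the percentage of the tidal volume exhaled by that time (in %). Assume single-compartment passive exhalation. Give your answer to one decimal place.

94.7

τ = R × C = 29.5 × 60 mL/cmH2O = 29.5 × 0.060 L/cmH2O = 1.77 s.
Passive exhalation: V(t)/V₀ = e^(−t/τ) = e^(−5.19/1.77) = 0.05328.
Fraction exhaled = 1 − 0.05328 = 0.9467 → 94.67%.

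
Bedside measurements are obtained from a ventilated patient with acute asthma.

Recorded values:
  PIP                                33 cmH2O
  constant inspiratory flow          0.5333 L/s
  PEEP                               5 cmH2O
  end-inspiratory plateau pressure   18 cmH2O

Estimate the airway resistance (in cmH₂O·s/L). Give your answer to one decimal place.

Raw = (PIP − Pplat) / flow = (33 − 18) / 0.5333 = 15.0 / 0.5333 = 28.127 cmH2O·s/L.

28.1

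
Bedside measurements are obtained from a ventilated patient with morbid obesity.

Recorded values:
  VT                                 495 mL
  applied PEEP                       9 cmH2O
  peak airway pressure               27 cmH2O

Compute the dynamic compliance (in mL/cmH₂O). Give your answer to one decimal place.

Dynamic compliance = Vt / (PIP − PEEP) = 495 / (27 − 9) = 495 / 18.0 = 27.5 mL/cmH2O.

27.5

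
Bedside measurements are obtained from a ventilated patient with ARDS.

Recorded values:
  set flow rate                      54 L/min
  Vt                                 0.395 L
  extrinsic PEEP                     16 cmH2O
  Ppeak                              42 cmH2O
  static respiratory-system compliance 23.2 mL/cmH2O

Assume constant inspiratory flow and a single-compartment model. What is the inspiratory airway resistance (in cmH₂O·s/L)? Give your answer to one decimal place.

10.0

Flow: 54 L/min ÷ 60 = 0.9 L/s.
Equation of motion (constant flow): PIP = Vt/C + R·V̇ + PEEP.
R·V̇ = PIP − Vt/C − PEEP = 42 − 395/23.2 − 16 = 42 − 17.026 − 16 = 8.974 cmH2O.
R = 8.974 / 0.9 = 9.971 cmH2O·s/L.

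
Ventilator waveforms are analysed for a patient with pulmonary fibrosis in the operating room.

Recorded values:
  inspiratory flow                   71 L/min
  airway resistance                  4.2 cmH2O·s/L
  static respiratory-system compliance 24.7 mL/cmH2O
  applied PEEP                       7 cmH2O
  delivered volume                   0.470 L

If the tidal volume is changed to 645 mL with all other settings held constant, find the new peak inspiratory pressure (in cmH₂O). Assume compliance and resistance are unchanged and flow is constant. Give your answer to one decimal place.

Flow: 71 L/min ÷ 60 = 1.1833 L/s.
PIP = Vt/C + R·V̇ + PEEP (constant-flow equation of motion).
Only the elastic term changes: ΔPIP = ΔVt / C = (645 − 470) / 24.7 = 7.085 cmH2O.
Original PIP = 470/24.7 + 4.2×1.1833 + 7 = 30.998 cmH2O; new PIP = 30.998 + (7.085) = 38.083 cmH2O.

38.1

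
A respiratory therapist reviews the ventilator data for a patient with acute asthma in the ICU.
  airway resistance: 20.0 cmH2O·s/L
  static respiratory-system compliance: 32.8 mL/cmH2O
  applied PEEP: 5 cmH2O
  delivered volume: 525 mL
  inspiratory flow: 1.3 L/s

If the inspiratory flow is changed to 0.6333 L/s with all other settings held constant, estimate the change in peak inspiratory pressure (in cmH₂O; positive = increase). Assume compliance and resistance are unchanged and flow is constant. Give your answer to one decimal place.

PIP = Vt/C + R·V̇ + PEEP (constant-flow equation of motion).
Only the resistive term changes: ΔPIP = R × ΔV̇ = 20.0 × (0.6333 − 1.3) = 20.0 × -0.6667 = -13.334 cmH2O.

-13.3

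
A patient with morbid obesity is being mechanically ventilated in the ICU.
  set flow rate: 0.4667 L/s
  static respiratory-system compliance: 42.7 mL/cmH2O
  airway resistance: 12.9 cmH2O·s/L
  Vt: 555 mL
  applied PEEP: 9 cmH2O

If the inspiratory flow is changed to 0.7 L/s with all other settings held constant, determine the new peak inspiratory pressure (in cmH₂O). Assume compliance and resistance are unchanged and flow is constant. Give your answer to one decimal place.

PIP = Vt/C + R·V̇ + PEEP (constant-flow equation of motion).
Only the resistive term changes: ΔPIP = R × ΔV̇ = 12.9 × (0.7 − 0.4667) = 12.9 × 0.2333 = 3.01 cmH2O.
Original PIP = 555/42.7 + 12.9×0.4667 + 9 = 28.018 cmH2O; new PIP = 28.018 + (3.01) = 31.028 cmH2O.

31.0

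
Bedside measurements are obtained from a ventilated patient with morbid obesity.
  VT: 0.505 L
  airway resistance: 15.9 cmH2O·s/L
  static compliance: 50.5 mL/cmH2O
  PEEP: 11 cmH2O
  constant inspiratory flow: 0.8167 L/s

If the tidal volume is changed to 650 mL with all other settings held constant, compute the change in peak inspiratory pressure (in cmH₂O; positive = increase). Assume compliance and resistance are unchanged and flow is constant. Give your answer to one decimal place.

2.9

PIP = Vt/C + R·V̇ + PEEP (constant-flow equation of motion).
Only the elastic term changes: ΔPIP = ΔVt / C = (650 − 505) / 50.5 = 2.871 cmH2O.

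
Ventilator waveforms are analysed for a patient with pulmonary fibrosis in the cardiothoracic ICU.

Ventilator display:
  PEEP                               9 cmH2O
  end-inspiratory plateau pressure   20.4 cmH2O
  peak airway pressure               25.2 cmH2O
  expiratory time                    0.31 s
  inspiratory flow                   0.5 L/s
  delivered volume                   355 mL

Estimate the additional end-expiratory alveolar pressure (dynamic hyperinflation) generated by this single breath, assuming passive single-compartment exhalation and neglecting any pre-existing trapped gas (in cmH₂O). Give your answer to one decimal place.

4.0

R = (PIP − Pplat)/V̇ = (25.2 − 20.4) / 0.5 = 4.8/0.5 = 9.6 cmH2O·s/L.
C = Vt/(Pplat − PEEP) = 355.0 / (20.4 − 9) = 355.0/11.4 = 31.14 mL/cmH2O.
τ = R × C = 9.6 × 0.03114 L/cmH2O = 0.2989 s.
Fraction remaining = e^(−Te/τ) = e^(−0.31/0.2989) = 0.3545; trapped volume = 355.0 × 0.3545 = 125.85 mL.
Additional alveolar pressure from trapping ≈ V_trapped / C = 125.85 / 31.14 = 4.041 cmH2O.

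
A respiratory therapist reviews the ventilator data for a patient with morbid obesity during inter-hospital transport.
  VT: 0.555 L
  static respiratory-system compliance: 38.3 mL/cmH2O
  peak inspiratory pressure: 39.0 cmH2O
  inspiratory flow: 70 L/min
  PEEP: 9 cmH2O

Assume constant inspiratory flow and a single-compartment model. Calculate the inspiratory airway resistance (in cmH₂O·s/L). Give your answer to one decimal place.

13.3

Flow: 70 L/min ÷ 60 = 1.1667 L/s.
Equation of motion (constant flow): PIP = Vt/C + R·V̇ + PEEP.
R·V̇ = PIP − Vt/C − PEEP = 39.0 − 555/38.3 − 9 = 39.0 − 14.491 − 9 = 15.509 cmH2O.
R = 15.509 / 1.1667 = 13.293 cmH2O·s/L.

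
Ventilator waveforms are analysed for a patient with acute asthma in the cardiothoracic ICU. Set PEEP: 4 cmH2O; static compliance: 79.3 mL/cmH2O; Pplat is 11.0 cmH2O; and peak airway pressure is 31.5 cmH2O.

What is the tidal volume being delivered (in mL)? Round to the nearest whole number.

Vt = Cstat × (Pplat − PEEP) = 79.3 × (11.0 − 4) = 79.3 × 7.0 = 555.1 mL.

555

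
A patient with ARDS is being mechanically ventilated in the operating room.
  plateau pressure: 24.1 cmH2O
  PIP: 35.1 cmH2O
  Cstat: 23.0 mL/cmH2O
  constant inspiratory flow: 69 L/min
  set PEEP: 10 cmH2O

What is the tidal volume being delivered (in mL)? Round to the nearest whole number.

Vt = Cstat × (Pplat − PEEP) = 23.0 × (24.1 − 10) = 23.0 × 14.1 = 324.3 mL.

324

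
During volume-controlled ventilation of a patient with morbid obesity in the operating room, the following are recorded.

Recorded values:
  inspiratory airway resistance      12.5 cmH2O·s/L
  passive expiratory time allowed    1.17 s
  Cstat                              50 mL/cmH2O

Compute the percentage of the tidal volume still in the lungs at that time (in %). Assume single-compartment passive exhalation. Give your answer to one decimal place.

τ = R × C = 12.5 × 50 mL/cmH2O = 12.5 × 0.050 L/cmH2O = 0.625 s.
Passive exhalation: V(t)/V₀ = e^(−t/τ) = e^(−1.17/0.625) = 0.1538.
Fraction remaining = 0.1538 → 15.38%.

15.4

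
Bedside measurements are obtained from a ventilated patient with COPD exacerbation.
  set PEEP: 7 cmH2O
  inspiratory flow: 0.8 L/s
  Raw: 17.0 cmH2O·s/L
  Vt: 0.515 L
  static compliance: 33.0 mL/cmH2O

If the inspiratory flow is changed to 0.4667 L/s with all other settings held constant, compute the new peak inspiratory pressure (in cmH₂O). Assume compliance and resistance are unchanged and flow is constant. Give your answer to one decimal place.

PIP = Vt/C + R·V̇ + PEEP (constant-flow equation of motion).
Only the resistive term changes: ΔPIP = R × ΔV̇ = 17.0 × (0.4667 − 0.8) = 17.0 × -0.3333 = -5.666 cmH2O.
Original PIP = 515/33.0 + 17.0×0.8 + 7 = 36.206 cmH2O; new PIP = 36.206 + (-5.666) = 30.54 cmH2O.

30.5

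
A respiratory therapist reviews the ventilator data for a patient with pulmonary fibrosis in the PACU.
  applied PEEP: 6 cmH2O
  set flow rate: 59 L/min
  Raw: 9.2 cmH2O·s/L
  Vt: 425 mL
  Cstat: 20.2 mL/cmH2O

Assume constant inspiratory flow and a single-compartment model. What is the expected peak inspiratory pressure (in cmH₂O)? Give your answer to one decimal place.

36.1

Flow: 59 L/min ÷ 60 = 0.9833 L/s.
Equation of motion (constant flow): PIP = Vt/C + R·V̇ + PEEP.
PIP = 425/20.2 + 9.2×0.9833 + 6 = 21.04 + 9.046 + 6 = 36.086 cmH2O.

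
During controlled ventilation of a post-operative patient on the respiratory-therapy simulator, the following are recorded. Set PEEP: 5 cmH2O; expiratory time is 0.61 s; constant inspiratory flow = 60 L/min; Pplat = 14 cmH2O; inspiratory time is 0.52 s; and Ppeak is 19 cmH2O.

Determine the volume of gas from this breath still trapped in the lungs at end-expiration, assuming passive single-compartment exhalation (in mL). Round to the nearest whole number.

Flow: 60 L/min ÷ 60 = 1 L/s.
Vt = flow × Ti = 1 L/s × 0.52 s × 1000 mL/L = 520.0 mL.
R = (PIP − Pplat)/V̇ = (19 − 14) / 1 = 5.0/1 = 5.0 cmH2O·s/L.
C = Vt/(Pplat − PEEP) = 520.0 / (14 − 5) = 520.0/9.0 = 57.778 mL/cmH2O.
τ = R × C = 5.0 × 0.05778 L/cmH2O = 0.2889 s.
Fraction remaining = e^(−Te/τ) = e^(−0.61/0.2889) = 0.1211.
Trapped volume = 520.0 × 0.1211 = 62.972 mL.

63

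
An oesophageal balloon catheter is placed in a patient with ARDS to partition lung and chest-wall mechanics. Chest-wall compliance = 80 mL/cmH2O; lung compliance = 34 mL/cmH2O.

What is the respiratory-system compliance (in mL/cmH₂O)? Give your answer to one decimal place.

23.9

Lung and chest wall are elastances in series: 1/Crs = 1/CL + 1/Ccw.
1/Crs = 1/34 + 1/80 = 0.04191.
Crs = 23.861 mL/cmH2O.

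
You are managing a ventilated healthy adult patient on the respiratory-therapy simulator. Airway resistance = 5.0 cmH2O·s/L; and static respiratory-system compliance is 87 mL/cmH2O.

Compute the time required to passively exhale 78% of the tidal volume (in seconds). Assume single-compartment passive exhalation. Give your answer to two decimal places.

0.66

τ = R × C = 5.0 × 87 mL/cmH2O = 5.0 × 0.087 L/cmH2O = 0.435 s.
Exhaled fraction f = 1 − e^(−t/τ) → t = −τ·ln(1 − f) = −0.435·ln(0.22) = 0.6586 s.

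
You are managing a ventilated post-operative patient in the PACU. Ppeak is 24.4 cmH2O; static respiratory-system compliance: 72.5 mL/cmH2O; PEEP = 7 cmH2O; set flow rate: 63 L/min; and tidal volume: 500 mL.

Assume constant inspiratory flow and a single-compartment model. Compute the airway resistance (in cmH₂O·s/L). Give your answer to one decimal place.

10.0

Flow: 63 L/min ÷ 60 = 1.05 L/s.
Equation of motion (constant flow): PIP = Vt/C + R·V̇ + PEEP.
R·V̇ = PIP − Vt/C − PEEP = 24.4 − 500/72.5 − 7 = 24.4 − 6.897 − 7 = 10.503 cmH2O.
R = 10.503 / 1.05 = 10.003 cmH2O·s/L.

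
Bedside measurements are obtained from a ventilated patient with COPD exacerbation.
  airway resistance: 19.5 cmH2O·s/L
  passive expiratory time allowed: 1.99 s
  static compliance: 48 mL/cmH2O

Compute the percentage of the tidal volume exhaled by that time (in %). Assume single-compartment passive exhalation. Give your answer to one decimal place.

88.1

τ = R × C = 19.5 × 48 mL/cmH2O = 19.5 × 0.048 L/cmH2O = 0.936 s.
Passive exhalation: V(t)/V₀ = e^(−t/τ) = e^(−1.99/0.936) = 0.1193.
Fraction exhaled = 1 − 0.1193 = 0.8807 → 88.07%.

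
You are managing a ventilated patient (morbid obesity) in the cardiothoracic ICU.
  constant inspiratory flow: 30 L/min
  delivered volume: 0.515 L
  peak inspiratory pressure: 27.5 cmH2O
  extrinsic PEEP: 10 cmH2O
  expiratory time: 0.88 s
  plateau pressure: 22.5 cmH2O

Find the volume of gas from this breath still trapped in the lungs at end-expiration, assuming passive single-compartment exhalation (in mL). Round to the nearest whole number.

Flow: 30 L/min ÷ 60 = 0.5 L/s.
R = (PIP − Pplat)/V̇ = (27.5 − 22.5) / 0.5 = 5.0/0.5 = 10.0 cmH2O·s/L.
C = Vt/(Pplat − PEEP) = 515.0 / (22.5 − 10) = 515.0/12.5 = 41.2 mL/cmH2O.
τ = R × C = 10.0 × 0.0412 L/cmH2O = 0.412 s.
Fraction remaining = e^(−Te/τ) = e^(−0.88/0.412) = 0.1181.
Trapped volume = 515.0 × 0.1181 = 60.822 mL.

61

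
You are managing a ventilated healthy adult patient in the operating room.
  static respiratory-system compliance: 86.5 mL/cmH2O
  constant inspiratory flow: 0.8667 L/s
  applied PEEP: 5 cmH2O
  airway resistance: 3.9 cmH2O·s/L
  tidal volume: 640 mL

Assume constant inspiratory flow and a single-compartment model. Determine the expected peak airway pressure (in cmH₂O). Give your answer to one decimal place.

Equation of motion (constant flow): PIP = Vt/C + R·V̇ + PEEP.
PIP = 640/86.5 + 3.9×0.8667 + 5 = 7.399 + 3.38 + 5 = 15.779 cmH2O.

15.8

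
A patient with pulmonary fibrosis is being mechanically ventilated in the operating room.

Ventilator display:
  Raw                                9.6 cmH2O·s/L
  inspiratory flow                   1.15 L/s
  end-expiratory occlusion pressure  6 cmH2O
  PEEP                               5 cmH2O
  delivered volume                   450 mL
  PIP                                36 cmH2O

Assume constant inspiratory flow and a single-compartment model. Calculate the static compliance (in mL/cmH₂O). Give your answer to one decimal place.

Total PEEP = 6 cmH2O (set 5 + intrinsic 1); this is the baseline alveolar pressure.
Equation of motion (constant flow): PIP = Vt/C + R·V̇ + PEEP.
Vt/C = PIP − R·V̇ − PEEP = 36 − 9.6×1.15 − 6 = 36 − 11.04 − 6 = 18.96 cmH2O.
C = Vt / 18.96 = 450 / 18.96 = 23.734 mL/cmH2O.

23.7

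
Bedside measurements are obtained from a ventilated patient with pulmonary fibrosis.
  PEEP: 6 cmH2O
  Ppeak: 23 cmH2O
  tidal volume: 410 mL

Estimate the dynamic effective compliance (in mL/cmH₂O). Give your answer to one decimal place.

Dynamic compliance = Vt / (PIP − PEEP) = 410 / (23 − 6) = 410 / 17.0 = 24.118 mL/cmH2O.

24.1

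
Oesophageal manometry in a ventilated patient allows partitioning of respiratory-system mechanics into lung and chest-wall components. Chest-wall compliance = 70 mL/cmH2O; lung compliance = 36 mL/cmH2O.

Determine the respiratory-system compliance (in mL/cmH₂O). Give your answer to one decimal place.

Lung and chest wall are elastances in series: 1/Crs = 1/CL + 1/Ccw.
1/Crs = 1/36 + 1/70 = 0.04206.
Crs = 23.776 mL/cmH2O.

23.8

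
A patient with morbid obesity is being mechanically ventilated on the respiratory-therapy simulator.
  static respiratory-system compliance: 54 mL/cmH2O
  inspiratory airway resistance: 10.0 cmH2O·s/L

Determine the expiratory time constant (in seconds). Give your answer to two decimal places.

τ = R × C = 10.0 × 54 mL/cmH2O = 10.0 × 0.054 L/cmH2O = 0.54 s.

0.54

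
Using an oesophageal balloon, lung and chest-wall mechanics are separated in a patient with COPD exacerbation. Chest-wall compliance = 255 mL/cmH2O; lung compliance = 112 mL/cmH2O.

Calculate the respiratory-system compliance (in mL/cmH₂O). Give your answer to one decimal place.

Lung and chest wall are elastances in series: 1/Crs = 1/CL + 1/Ccw.
1/Crs = 1/112 + 1/255 = 0.01285.
Crs = 77.821 mL/cmH2O.

77.8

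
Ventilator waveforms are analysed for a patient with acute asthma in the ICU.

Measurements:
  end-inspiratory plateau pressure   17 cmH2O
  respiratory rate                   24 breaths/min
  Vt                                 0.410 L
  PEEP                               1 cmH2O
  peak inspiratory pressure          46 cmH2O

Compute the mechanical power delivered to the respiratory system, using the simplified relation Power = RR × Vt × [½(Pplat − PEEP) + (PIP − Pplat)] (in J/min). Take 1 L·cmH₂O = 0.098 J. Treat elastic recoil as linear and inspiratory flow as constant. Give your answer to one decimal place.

Per-breath work = Vt × [½(Pplat−PEEP) + (PIP−Pplat)] = 0.410 × [0.5×16.0 + 29.0] = 0.410 × 37.0 = 15.17 L·cmH2O.
Power = 24 × 15.17 = 364.08 L·cmH2O/min.
× 0.098 J/(L·cmH2O) → 35.68 J/min.

35.7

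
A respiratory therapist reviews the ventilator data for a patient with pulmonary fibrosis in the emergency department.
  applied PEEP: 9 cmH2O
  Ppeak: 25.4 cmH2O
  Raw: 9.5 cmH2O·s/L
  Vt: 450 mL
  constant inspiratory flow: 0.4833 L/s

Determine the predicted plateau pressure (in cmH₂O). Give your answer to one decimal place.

Pplat = PIP − Raw × flow = 25.4 − 9.5 × 0.4833 = 25.4 − 4.591 = 20.809 cmH2O.

20.8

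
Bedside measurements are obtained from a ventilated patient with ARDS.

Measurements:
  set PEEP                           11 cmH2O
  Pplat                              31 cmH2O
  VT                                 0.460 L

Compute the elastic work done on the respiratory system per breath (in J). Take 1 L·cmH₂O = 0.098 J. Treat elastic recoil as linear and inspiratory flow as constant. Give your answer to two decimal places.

0.45

Elastic work ≈ ½ × (Pplat − PEEP) × Vt = 0.5 × (31 − 11) × 0.460 L = 0.5 × 20.0 × 0.460 = 4.6 L·cmH2O.
× 0.098 J/(L·cmH2O) → 0.4508 J.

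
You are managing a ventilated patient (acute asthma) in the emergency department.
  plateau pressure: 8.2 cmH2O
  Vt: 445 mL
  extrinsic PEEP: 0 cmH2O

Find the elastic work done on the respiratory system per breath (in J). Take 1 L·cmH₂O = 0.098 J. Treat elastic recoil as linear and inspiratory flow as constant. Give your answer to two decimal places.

0.18

Elastic work ≈ ½ × (Pplat − PEEP) × Vt = 0.5 × (8.2 − 0) × 0.445 L = 0.5 × 8.2 × 0.445 = 1.825 L·cmH2O.
× 0.098 J/(L·cmH2O) → 0.1789 J.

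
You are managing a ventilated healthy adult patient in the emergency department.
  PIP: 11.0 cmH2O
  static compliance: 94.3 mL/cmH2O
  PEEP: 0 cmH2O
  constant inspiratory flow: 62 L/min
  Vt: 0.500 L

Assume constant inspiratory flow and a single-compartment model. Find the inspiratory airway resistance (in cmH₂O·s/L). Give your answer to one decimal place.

5.5

Flow: 62 L/min ÷ 60 = 1.0333 L/s.
Equation of motion (constant flow): PIP = Vt/C + R·V̇ + PEEP.
R·V̇ = PIP − Vt/C − PEEP = 11.0 − 500/94.3 − 0 = 11.0 − 5.302 − 0 = 5.698 cmH2O.
R = 5.698 / 1.0333 = 5.514 cmH2O·s/L.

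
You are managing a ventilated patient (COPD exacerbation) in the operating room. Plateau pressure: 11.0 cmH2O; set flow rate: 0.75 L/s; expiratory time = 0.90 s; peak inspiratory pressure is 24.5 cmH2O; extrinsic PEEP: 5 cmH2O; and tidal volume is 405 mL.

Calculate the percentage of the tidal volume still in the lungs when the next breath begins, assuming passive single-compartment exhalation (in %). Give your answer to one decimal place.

R = (PIP − Pplat)/V̇ = (24.5 − 11.0) / 0.75 = 13.5/0.75 = 18.0 cmH2O·s/L.
C = Vt/(Pplat − PEEP) = 405.0 / (11.0 − 5) = 405.0/6.0 = 67.5 mL/cmH2O.
τ = R × C = 18.0 × 0.0675 L/cmH2O = 1.215 s.
Fraction remaining at end-expiration = e^(−Te/τ) = e^(−0.90/1.215) = 0.4768 → 47.68%.

47.7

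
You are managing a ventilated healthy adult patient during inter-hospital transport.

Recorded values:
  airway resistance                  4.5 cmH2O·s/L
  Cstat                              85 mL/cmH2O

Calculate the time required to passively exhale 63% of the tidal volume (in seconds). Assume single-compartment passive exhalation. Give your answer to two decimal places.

τ = R × C = 4.5 × 85 mL/cmH2O = 4.5 × 0.085 L/cmH2O = 0.3825 s.
Exhaled fraction f = 1 − e^(−t/τ) → t = −τ·ln(1 − f) = −0.3825·ln(0.37) = 0.3803 s.

0.38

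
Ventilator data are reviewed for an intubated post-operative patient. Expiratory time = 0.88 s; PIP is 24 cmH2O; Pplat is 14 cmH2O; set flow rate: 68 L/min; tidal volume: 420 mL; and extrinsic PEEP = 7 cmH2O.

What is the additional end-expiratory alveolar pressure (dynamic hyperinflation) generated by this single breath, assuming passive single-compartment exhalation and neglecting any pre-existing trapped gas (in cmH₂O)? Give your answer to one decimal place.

1.3

Flow: 68 L/min ÷ 60 = 1.1333 L/s.
R = (PIP − Pplat)/V̇ = (24 − 14) / 1.1333 = 10.0/1.1333 = 8.824 cmH2O·s/L.
C = Vt/(Pplat − PEEP) = 420.0 / (14 − 7) = 420.0/7.0 = 60.0 mL/cmH2O.
τ = R × C = 8.824 × 0.06 L/cmH2O = 0.5294 s.
Fraction remaining = e^(−Te/τ) = e^(−0.88/0.5294) = 0.1897; trapped volume = 420.0 × 0.1897 = 79.674 mL.
Additional alveolar pressure from trapping ≈ V_trapped / C = 79.674 / 60.0 = 1.328 cmH2O.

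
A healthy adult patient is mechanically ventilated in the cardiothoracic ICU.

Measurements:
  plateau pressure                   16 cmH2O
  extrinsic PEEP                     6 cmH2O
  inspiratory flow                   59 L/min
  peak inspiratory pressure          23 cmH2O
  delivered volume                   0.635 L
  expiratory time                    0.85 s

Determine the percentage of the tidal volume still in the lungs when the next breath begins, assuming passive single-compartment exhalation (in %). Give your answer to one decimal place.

Flow: 59 L/min ÷ 60 = 0.9833 L/s.
R = (PIP − Pplat)/V̇ = (23 − 16) / 0.9833 = 7.0/0.9833 = 7.119 cmH2O·s/L.
C = Vt/(Pplat − PEEP) = 635.0 / (16 − 6) = 635.0/10.0 = 63.5 mL/cmH2O.
τ = R × C = 7.119 × 0.0635 L/cmH2O = 0.4521 s.
Fraction remaining at end-expiration = e^(−Te/τ) = e^(−0.85/0.4521) = 0.1526 → 15.26%.

15.3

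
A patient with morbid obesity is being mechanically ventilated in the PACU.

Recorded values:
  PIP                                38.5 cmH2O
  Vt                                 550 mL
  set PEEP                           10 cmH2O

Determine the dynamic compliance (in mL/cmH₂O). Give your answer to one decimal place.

Dynamic compliance = Vt / (PIP − PEEP) = 550 / (38.5 − 10) = 550 / 28.5 = 19.298 mL/cmH2O.

19.3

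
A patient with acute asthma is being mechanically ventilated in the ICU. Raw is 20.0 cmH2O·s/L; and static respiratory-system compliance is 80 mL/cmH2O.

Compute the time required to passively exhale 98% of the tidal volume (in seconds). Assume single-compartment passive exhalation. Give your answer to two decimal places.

6.26

τ = R × C = 20.0 × 80 mL/cmH2O = 20.0 × 0.080 L/cmH2O = 1.6 s.
Exhaled fraction f = 1 − e^(−t/τ) → t = −τ·ln(1 − f) = −1.6·ln(0.02) = 6.259 s.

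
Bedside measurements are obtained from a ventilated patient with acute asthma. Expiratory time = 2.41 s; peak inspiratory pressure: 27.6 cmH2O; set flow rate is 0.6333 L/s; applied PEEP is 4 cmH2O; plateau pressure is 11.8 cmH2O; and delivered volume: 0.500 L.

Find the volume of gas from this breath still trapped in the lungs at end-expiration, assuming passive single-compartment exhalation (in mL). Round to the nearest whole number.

R = (PIP − Pplat)/V̇ = (27.6 − 11.8) / 0.6333 = 15.8/0.6333 = 24.949 cmH2O·s/L.
C = Vt/(Pplat − PEEP) = 500.0 / (11.8 − 4) = 500.0/7.8 = 64.103 mL/cmH2O.
τ = R × C = 24.949 × 0.0641 L/cmH2O = 1.599 s.
Fraction remaining = e^(−Te/τ) = e^(−2.41/1.599) = 0.2215.
Trapped volume = 500.0 × 0.2215 = 110.75 mL.

111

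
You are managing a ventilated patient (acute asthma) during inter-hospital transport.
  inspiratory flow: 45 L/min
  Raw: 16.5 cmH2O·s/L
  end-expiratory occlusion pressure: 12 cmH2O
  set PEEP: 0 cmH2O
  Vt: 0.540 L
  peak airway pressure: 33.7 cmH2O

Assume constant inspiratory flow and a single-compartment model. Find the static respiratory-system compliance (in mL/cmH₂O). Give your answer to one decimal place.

57.9

Flow: 45 L/min ÷ 60 = 0.75 L/s.
Total PEEP = 12 cmH2O (set 0 + intrinsic 12); this is the baseline alveolar pressure.
Equation of motion (constant flow): PIP = Vt/C + R·V̇ + PEEP.
Vt/C = PIP − R·V̇ − PEEP = 33.7 − 16.5×0.75 − 12 = 33.7 − 12.375 − 12 = 9.325 cmH2O.
C = Vt / 9.325 = 540 / 9.325 = 57.909 mL/cmH2O.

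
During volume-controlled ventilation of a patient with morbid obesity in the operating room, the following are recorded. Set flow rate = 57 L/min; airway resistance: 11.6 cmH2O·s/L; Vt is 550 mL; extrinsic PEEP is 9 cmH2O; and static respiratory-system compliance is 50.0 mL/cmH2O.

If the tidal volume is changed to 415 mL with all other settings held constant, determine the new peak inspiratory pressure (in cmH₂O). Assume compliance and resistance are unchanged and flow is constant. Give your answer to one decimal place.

28.3

Flow: 57 L/min ÷ 60 = 0.95 L/s.
PIP = Vt/C + R·V̇ + PEEP (constant-flow equation of motion).
Only the elastic term changes: ΔPIP = ΔVt / C = (415 − 550) / 50.0 = -2.7 cmH2O.
Original PIP = 550/50.0 + 11.6×0.95 + 9 = 31.02 cmH2O; new PIP = 31.02 + (-2.7) = 28.32 cmH2O.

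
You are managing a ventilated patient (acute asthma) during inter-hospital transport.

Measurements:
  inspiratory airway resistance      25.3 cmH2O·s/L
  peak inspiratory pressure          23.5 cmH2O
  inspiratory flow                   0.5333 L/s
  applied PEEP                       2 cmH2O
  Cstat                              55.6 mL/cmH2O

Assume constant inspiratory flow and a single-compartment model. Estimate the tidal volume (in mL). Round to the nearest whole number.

Equation of motion (constant flow): PIP = Vt/C + R·V̇ + PEEP.
Vt/C = PIP − R·V̇ − PEEP = 23.5 − 13.492 − 2 = 8.008 cmH2O.
Vt = C × 8.008 = 55.6 × 8.008 = 445.24 mL.

445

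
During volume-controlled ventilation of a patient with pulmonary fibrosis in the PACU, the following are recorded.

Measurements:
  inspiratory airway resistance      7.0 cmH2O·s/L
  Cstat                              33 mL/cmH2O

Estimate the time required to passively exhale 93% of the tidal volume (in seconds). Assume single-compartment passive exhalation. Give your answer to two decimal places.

τ = R × C = 7.0 × 33 mL/cmH2O = 7.0 × 0.033 L/cmH2O = 0.231 s.
Exhaled fraction f = 1 − e^(−t/τ) → t = −τ·ln(1 − f) = −0.231·ln(0.07) = 0.6143 s.

0.61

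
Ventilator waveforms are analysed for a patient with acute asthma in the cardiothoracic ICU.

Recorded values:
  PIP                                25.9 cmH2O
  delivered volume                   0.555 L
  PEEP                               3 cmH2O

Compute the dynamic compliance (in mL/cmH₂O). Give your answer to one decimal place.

Dynamic compliance = Vt / (PIP − PEEP) = 555 / (25.9 − 3) = 555 / 22.9 = 24.236 mL/cmH2O.

24.2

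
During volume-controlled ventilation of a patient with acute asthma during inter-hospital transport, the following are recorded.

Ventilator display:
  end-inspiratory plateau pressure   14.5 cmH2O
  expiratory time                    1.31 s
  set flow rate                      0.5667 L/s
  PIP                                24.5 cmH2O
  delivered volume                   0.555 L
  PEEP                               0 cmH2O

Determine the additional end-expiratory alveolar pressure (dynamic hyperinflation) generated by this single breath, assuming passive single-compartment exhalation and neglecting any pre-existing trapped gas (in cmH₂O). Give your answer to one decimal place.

2.1

R = (PIP − Pplat)/V̇ = (24.5 − 14.5) / 0.5667 = 10.0/0.5667 = 17.646 cmH2O·s/L.
C = Vt/(Pplat − PEEP) = 555.0 / (14.5 − 0) = 555.0/14.5 = 38.276 mL/cmH2O.
τ = R × C = 17.646 × 0.03828 L/cmH2O = 0.6755 s.
Fraction remaining = e^(−Te/τ) = e^(−1.31/0.6755) = 0.1438; trapped volume = 555.0 × 0.1438 = 79.809 mL.
Additional alveolar pressure from trapping ≈ V_trapped / C = 79.809 / 38.276 = 2.085 cmH2O.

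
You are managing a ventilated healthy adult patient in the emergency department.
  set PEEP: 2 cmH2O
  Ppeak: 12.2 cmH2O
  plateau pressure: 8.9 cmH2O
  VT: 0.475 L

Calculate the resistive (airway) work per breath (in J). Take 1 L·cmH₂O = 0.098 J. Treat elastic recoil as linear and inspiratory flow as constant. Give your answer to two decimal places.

With constant inspiratory flow the resistive pressure is constant at PIP − Pplat = 12.2 − 8.9 = 3.3 cmH2O, so resistive work = 3.3 × 0.475 = 1.568 L·cmH2O.
× 0.098 J/(L·cmH2O) → 0.1537 J.

0.15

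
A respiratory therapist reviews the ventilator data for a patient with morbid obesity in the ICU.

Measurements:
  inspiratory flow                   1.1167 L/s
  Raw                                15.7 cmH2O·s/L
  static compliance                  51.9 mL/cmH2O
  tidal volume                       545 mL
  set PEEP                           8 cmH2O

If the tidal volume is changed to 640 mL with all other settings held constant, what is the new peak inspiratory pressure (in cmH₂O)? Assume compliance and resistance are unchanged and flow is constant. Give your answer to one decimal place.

37.9

PIP = Vt/C + R·V̇ + PEEP (constant-flow equation of motion).
Only the elastic term changes: ΔPIP = ΔVt / C = (640 − 545) / 51.9 = 1.83 cmH2O.
Original PIP = 545/51.9 + 15.7×1.1167 + 8 = 36.033 cmH2O; new PIP = 36.033 + (1.83) = 37.863 cmH2O.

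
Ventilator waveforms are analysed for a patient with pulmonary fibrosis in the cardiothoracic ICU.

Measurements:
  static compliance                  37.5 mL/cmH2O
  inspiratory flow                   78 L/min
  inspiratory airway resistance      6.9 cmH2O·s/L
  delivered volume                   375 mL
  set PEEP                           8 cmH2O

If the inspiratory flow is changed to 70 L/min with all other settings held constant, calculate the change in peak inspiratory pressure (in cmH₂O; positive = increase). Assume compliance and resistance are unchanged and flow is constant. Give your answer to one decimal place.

Flow: 78 L/min ÷ 60 = 1.3 L/s.
New flow: 70 L/min ÷ 60 = 1.1667 L/s.
PIP = Vt/C + R·V̇ + PEEP (constant-flow equation of motion).
Only the resistive term changes: ΔPIP = R × ΔV̇ = 6.9 × (1.1667 − 1.3) = 6.9 × -0.1333 = -0.9198 cmH2O.

-0.9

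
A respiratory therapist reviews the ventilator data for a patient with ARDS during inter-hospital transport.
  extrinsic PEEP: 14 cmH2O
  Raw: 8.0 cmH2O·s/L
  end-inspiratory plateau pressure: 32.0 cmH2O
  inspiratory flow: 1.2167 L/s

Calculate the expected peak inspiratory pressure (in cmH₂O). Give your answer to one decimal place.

41.7

PIP = Pplat + Raw × flow = 32.0 + 8.0 × 1.2167 = 32.0 + 9.734 = 41.734 cmH2O.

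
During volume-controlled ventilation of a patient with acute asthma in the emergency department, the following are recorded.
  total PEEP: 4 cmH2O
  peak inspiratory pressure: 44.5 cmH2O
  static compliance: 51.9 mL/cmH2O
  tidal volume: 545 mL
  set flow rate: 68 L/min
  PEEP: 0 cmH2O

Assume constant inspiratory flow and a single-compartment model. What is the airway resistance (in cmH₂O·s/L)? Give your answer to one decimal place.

26.5

Flow: 68 L/min ÷ 60 = 1.1333 L/s.
Total PEEP = 4 cmH2O (set 0 + intrinsic 4); this is the baseline alveolar pressure.
Equation of motion (constant flow): PIP = Vt/C + R·V̇ + PEEP.
R·V̇ = PIP − Vt/C − PEEP = 44.5 − 545/51.9 − 4 = 44.5 − 10.501 − 4 = 29.999 cmH2O.
R = 29.999 / 1.1333 = 26.47 cmH2O·s/L.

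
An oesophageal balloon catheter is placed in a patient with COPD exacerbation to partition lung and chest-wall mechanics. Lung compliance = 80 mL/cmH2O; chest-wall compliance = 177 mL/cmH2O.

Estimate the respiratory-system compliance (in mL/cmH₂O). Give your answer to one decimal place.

55.1

Lung and chest wall are elastances in series: 1/Crs = 1/CL + 1/Ccw.
1/Crs = 1/80 + 1/177 = 0.01815.
Crs = 55.096 mL/cmH2O.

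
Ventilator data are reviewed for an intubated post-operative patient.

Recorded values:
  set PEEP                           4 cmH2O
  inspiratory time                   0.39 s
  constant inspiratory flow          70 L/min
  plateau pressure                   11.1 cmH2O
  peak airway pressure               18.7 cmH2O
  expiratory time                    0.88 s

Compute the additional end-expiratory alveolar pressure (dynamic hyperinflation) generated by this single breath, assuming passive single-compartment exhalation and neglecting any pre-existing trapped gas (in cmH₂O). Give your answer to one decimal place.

Flow: 70 L/min ÷ 60 = 1.1667 L/s.
Vt = flow × Ti = 1.1667 L/s × 0.39 s × 1000 mL/L = 455.01 mL.
R = (PIP − Pplat)/V̇ = (18.7 − 11.1) / 1.1667 = 7.6/1.1667 = 6.514 cmH2O·s/L.
C = Vt/(Pplat − PEEP) = 455.01 / (11.1 − 4) = 455.01/7.1 = 64.086 mL/cmH2O.
τ = R × C = 6.514 × 0.06409 L/cmH2O = 0.4175 s.
Fraction remaining = e^(−Te/τ) = e^(−0.88/0.4175) = 0.1215; trapped volume = 455.01 × 0.1215 = 55.284 mL.
Additional alveolar pressure from trapping ≈ V_trapped / C = 55.284 / 64.086 = 0.8627 cmH2O.

0.9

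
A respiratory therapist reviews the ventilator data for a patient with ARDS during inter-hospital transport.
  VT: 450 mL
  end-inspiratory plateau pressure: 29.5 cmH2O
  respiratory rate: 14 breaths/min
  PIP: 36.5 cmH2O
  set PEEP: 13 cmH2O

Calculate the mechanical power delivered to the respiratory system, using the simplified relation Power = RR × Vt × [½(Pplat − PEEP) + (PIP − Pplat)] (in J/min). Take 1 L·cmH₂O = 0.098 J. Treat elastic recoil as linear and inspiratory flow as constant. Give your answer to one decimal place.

Per-breath work = Vt × [½(Pplat−PEEP) + (PIP−Pplat)] = 0.450 × [0.5×16.5 + 7.0] = 0.450 × 15.25 = 6.863 L·cmH2O.
Power = 14 × 6.863 = 96.082 L·cmH2O/min.
× 0.098 J/(L·cmH2O) → 9.416 J/min.

9.4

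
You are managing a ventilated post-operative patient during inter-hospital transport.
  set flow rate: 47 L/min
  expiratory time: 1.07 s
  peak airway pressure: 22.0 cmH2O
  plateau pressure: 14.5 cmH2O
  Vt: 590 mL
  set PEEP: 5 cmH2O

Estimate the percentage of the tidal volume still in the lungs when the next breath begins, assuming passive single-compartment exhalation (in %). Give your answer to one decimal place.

16.5

Flow: 47 L/min ÷ 60 = 0.7833 L/s.
R = (PIP − Pplat)/V̇ = (22.0 − 14.5) / 0.7833 = 7.5/0.7833 = 9.575 cmH2O·s/L.
C = Vt/(Pplat − PEEP) = 590.0 / (14.5 − 5) = 590.0/9.5 = 62.105 mL/cmH2O.
τ = R × C = 9.575 × 0.06211 L/cmH2O = 0.5947 s.
Fraction remaining at end-expiration = e^(−Te/τ) = e^(−1.07/0.5947) = 0.1654 → 16.54%.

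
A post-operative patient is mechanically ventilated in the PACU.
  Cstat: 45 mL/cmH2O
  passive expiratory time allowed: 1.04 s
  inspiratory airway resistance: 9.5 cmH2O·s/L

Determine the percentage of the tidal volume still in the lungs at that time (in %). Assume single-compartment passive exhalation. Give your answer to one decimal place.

8.8

τ = R × C = 9.5 × 45 mL/cmH2O = 9.5 × 0.045 L/cmH2O = 0.4275 s.
Passive exhalation: V(t)/V₀ = e^(−t/τ) = e^(−1.04/0.4275) = 0.0878.
Fraction remaining = 0.0878 → 8.78%.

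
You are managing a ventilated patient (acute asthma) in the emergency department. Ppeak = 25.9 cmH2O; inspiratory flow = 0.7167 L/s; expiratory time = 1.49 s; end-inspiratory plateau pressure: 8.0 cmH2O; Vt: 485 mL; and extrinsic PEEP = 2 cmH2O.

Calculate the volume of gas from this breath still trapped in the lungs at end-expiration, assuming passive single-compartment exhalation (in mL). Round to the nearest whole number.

R = (PIP − Pplat)/V̇ = (25.9 − 8.0) / 0.7167 = 17.9/0.7167 = 24.976 cmH2O·s/L.
C = Vt/(Pplat − PEEP) = 485.0 / (8.0 − 2) = 485.0/6.0 = 80.833 mL/cmH2O.
τ = R × C = 24.976 × 0.08083 L/cmH2O = 2.019 s.
Fraction remaining = e^(−Te/τ) = e^(−1.49/2.019) = 0.4781.
Trapped volume = 485.0 × 0.4781 = 231.88 mL.

232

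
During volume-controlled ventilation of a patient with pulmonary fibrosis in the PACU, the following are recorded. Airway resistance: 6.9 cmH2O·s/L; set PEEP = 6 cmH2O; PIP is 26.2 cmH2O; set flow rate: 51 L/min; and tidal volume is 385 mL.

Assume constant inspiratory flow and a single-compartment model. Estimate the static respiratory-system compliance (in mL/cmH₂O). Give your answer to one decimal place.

26.9

Flow: 51 L/min ÷ 60 = 0.85 L/s.
Equation of motion (constant flow): PIP = Vt/C + R·V̇ + PEEP.
Vt/C = PIP − R·V̇ − PEEP = 26.2 − 6.9×0.85 − 6 = 26.2 − 5.865 − 6 = 14.335 cmH2O.
C = Vt / 14.335 = 385 / 14.335 = 26.857 mL/cmH2O.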